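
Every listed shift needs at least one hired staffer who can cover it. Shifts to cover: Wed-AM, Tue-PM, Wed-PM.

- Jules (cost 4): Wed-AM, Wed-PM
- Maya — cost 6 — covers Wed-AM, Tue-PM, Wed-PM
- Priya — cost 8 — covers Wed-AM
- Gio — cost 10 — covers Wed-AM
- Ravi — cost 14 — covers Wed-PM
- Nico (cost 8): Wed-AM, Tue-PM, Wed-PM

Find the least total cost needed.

The greedy cost-per-new-shift heuristic would pick Jules and Maya for 10, but a cheaper cover exists.
Maya alone covers Wed-AM, Tue-PM, Wed-PM — every shift.
Total cost: 6.
No cover costs less than 6.

6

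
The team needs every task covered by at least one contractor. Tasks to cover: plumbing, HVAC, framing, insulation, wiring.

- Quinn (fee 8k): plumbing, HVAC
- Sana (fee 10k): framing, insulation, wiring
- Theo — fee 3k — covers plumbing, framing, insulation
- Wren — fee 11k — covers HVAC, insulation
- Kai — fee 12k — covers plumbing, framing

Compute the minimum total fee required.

18

The greedy cost-per-new-task heuristic would pick Theo, Quinn, and Sana for 21, but a cheaper cover exists.
Choose Quinn and Sana: together they cover plumbing, HVAC, framing, insulation, wiring — every task.
Total fee: 8 + 10 = 18.
No cover costs less than 18.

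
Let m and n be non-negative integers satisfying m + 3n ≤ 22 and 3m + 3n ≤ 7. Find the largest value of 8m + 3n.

(m,n)=(2,0): 1·2+3·0=2≤22, 3·2+3·0=6≤7, objective 16.
(m,n)=(1,1): 1·1+3·1=4≤22, 3·1+3·1=6≤7, objective 11.
(m,n)=(1,0): 1·1+3·0=1≤22, 3·1+3·0=3≤7, objective 8.
The best lattice point is (2,0), giving 16.

16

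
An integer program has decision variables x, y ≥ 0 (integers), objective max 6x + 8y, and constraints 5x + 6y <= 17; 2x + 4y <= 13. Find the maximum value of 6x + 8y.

22

(x,y)=(1,2) is feasible, giving 22.
(x,y)=(2,1) is feasible, giving 20.
(x,y)=(0,2) is feasible, giving 16.
The best lattice point is (1,2), giving 22.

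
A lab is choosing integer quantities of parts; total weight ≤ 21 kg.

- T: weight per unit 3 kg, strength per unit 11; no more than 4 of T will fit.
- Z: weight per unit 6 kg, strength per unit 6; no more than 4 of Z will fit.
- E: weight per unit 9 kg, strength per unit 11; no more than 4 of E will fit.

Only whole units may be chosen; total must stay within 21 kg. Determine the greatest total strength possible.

55

4×T and 1×E: weight 21 ≤ 21, strength 4·11 + 1·11 = 55.
4×T and 1×Z: weight 18 ≤ 21, strength 4·11 + 1·6 = 50.
Best is 55.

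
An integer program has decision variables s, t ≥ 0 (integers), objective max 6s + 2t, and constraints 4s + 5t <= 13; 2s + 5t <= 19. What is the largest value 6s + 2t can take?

The continuous relaxation peaks at (3.25, 0) with value 19.50; rounding to a feasible lattice point costs some objective.
(s,t)=(3,0) is feasible, giving 18.
(s,t)=(2,1) is feasible, giving 14.
(s,t)=(2,0) is feasible, giving 12.
Maximum is 18 at (s,t)=(3,0).

18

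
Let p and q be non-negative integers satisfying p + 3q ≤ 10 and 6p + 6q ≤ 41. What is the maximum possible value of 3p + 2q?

18

(p,q)=(6,0): 1·6+3·0=6≤10, 6·6+6·0=36≤41, objective 18.
(p,q)=(5,1): 1·5+3·1=8≤10, 6·5+6·1=36≤41, objective 17.
(p,q)=(5,0): 1·5+3·0=5≤10, 6·5+6·0=30≤41, objective 15.
The best lattice point is (6,0), giving 18.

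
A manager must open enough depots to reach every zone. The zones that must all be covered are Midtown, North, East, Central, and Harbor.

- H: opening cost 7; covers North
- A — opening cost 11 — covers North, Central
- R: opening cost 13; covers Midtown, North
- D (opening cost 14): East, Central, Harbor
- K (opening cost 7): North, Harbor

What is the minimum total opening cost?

27

This is a weighted set-cover instance.
Choose R and D: together they cover Midtown, North, East, Central, Harbor — every zone.
Total opening cost: 13 + 14 = 27.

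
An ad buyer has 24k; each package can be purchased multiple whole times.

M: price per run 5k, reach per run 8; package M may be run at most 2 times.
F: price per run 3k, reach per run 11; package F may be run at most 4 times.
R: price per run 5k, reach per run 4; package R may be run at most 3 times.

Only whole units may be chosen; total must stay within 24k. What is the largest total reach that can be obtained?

F has the best ratio (11/3); taking only F gives at most 4×11 = 44 (stopped by the supply cap of 4).
Mixing does better — 2×M and 4×F: price 22 ≤ 24, reach 2·8 + 4·11 = 60.

60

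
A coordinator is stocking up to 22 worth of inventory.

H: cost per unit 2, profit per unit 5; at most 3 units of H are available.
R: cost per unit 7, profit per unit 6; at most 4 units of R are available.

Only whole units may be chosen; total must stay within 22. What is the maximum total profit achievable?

Take 3×H and 2×R: cost 20 ≤ 22, profit 3·5 + 2·6 = 27.
H has the best ratio (5/2) and is taken to its limit of 3; remaining capacity is filled optimally with the others.

27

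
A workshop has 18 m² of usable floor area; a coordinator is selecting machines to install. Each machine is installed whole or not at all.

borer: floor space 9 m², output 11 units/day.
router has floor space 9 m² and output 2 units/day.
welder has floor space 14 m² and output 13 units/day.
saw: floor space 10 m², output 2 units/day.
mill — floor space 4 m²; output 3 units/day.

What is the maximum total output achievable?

Take welder and mill: floor space 14 + 4 = 18 ≤ 18, output 13 + 3 = 16.
No other feasible combination does better.

16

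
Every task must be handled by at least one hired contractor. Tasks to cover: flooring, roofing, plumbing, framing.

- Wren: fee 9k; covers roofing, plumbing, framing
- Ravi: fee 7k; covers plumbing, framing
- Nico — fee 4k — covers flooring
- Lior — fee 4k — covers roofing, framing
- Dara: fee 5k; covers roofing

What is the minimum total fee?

13

This is an integer covering problem.
The greedy cost-per-new-task heuristic would pick Lior, Nico, and Ravi for 15, but a cheaper cover exists.
Choose Wren and Nico: together they cover flooring, roofing, plumbing, framing — every task.
Total fee: 9 + 4 = 13.
No cover costs less than 13.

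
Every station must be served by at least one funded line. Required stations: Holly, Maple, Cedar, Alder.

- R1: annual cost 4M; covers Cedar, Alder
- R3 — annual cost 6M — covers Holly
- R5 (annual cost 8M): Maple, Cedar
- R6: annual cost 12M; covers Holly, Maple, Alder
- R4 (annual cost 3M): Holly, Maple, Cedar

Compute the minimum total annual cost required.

Choose R1 and R4: together they cover Holly, Maple, Cedar, Alder — every station.
Total annual cost: 4 + 3 = 7.
No cover costs less than 7.

7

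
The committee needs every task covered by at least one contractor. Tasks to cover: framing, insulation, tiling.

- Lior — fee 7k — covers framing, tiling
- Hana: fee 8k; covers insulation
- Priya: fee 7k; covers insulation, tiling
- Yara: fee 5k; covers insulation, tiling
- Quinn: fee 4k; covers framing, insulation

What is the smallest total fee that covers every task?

9

Choose Yara and Quinn: together they cover framing, insulation, tiling — every task.
Total fee: 5 + 4 = 9.
No cover costs less than 9.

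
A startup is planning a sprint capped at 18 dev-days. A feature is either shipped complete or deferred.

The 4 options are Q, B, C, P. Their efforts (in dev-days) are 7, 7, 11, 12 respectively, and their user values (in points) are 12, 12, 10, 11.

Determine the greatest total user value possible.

24

Q + B: effort 7 + 7 = 14 ≤ 18, user value 12 + 12 = 24.
Q + C: effort 7 + 11 = 18 ≤ 18, user value 12 + 10 = 22.
Best is Q and B with total user value 24.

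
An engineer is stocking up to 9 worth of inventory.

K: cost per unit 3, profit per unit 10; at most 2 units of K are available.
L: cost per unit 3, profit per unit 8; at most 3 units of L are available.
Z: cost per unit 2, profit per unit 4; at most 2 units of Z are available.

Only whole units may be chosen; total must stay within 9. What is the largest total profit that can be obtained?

28

Take 2×K and 1×L: cost 9 ≤ 9, profit 2·10 + 1·8 = 28.
K has the best ratio (10/3) and is taken to its limit of 2; remaining capacity is filled optimally with the others.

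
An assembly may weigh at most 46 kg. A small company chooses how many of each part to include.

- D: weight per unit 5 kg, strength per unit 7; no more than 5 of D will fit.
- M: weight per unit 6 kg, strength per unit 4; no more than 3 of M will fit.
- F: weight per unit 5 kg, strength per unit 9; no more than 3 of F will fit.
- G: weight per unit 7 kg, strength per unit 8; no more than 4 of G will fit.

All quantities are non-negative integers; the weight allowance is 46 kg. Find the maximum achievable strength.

This is a bounded integer knapsack.
5×D, 1×M, and 3×F: weight 46 ≤ 46, strength 5·7 + 1·4 + 3·9 = 66.
2×D, 3×F, and 3×G: weight 46 ≤ 46, strength 2·7 + 3·9 + 3·8 = 65.
Best is 66.

66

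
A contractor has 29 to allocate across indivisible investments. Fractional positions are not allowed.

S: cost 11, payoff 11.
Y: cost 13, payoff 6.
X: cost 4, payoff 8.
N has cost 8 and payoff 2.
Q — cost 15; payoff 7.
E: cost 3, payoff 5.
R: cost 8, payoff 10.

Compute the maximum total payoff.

Take S, X, E, and R: cost 11 + 4 + 3 + 8 = 26 ≤ 29, payoff 11 + 8 + 5 + 10 = 34.
No other feasible combination does better.

34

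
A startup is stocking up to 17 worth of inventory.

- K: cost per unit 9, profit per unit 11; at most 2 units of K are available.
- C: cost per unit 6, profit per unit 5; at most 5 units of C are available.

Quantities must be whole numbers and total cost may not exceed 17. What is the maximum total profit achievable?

Take 1×K and 1×C: cost 15 ≤ 17, profit 1·11 + 1·5 = 16.
No other integer combination yields more.

16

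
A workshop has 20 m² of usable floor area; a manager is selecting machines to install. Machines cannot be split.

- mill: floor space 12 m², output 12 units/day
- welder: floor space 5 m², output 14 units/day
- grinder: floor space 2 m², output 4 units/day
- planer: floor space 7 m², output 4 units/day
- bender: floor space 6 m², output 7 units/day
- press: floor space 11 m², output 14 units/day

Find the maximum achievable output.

This is a 0-1 knapsack instance.
Allowing fractional choices, the relaxed optimum would be about 34.3, but machines are indivisible.
welder + grinder + planer + bender: floor space 5 + 2 + 7 + 6 = 20 ≤ 20, output 14 + 4 + 4 + 7 = 29.
welder + grinder + press: floor space 5 + 2 + 11 = 18 ≤ 20, output 14 + 4 + 14 = 32.
mill + welder + grinder: floor space 12 + 5 + 2 = 19 ≤ 20, output 12 + 14 + 4 = 30.
Best is welder, grinder, and press with total output 32.

32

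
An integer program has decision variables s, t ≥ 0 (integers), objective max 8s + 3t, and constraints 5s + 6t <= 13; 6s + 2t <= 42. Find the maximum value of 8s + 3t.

(s,t)=(2,0) is feasible, giving 16.
(s,t)=(1,1) is feasible, giving 11.
(s,t)=(1,0) is feasible, giving 8.
No feasible integer point exceeds 16.

16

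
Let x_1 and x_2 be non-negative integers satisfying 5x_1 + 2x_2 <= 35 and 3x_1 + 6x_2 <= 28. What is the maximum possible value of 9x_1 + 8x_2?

(x_1,x_2)=(7,0) is feasible, giving 63.
(x_1,x_2)=(6,1) is feasible, giving 62.
(x_1,x_2)=(5,2) is feasible, giving 61.
Maximum is 63 at (x_1,x_2)=(7,0).

63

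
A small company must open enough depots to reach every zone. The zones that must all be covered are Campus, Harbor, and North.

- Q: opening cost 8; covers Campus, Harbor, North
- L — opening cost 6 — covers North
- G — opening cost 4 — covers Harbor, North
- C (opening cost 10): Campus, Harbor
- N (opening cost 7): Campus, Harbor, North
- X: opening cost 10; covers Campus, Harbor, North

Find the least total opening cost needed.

7

The greedy cost-per-new-zone heuristic would pick G and N for 11, but a cheaper cover exists.
N alone covers Campus, Harbor, North — every zone.
Total opening cost: 7.
No cover costs less than 7.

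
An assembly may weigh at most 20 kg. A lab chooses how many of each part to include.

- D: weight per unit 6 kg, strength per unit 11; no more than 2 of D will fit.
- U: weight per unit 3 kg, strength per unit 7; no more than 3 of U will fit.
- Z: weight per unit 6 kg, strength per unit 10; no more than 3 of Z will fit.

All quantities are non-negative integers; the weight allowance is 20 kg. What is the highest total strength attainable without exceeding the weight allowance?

1×D, 2×U, and 1×Z: weight 18 ≤ 20, strength 1·11 + 2·7 + 1·10 = 35.
2×D and 2×U: weight 18 ≤ 20, strength 2·11 + 2·7 = 36.
Best is 36.

36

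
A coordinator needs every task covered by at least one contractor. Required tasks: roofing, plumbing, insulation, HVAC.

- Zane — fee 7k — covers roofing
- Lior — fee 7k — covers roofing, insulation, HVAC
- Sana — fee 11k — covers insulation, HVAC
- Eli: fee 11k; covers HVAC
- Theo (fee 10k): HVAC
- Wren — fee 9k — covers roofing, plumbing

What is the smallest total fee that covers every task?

Choose Lior and Wren: together they cover roofing, plumbing, insulation, HVAC — every task.
Total fee: 7 + 9 = 16.
No cover costs less than 16.

16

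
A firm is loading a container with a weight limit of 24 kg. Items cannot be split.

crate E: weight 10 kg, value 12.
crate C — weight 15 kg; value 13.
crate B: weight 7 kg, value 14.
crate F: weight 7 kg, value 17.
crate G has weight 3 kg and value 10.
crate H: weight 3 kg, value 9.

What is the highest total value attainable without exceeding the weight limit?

Treat it as a binary knapsack problem.
crate E + crate F + crate G + crate H: weight 10 + 7 + 3 + 3 = 23 ≤ 24, value 12 + 17 + 10 + 9 = 48.
crate B + crate F + crate G + crate H: weight 7 + 7 + 3 + 3 = 20 ≤ 24, value 14 + 17 + 10 + 9 = 50.
crate E + crate B + crate G + crate H: weight 10 + 7 + 3 + 3 = 23 ≤ 24, value 12 + 14 + 10 + 9 = 45.
Best is crate B, crate F, crate G, and crate H with total value 50.

50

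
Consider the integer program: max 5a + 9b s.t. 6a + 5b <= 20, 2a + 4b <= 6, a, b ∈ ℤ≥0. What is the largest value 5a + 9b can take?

(a,b)=(3,0): 6·3+5·0=18≤20, 2·3+4·0=6≤6, objective 15.
(a,b)=(2,0): 6·2+5·0=12≤20, 2·2+4·0=4≤6, objective 10.
Maximum is 15 at (a,b)=(3,0).

15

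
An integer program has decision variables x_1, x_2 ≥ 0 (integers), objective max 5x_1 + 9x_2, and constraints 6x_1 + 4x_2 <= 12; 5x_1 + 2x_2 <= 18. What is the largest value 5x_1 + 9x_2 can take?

27

(x_1,x_2)=(0,3): 6·0+4·3=12≤12, 5·0+2·3=6≤18, objective 27.
(x_1,x_2)=(0,2): 6·0+4·2=8≤12, 5·0+2·2=4≤18, objective 18.
No feasible integer point exceeds 27.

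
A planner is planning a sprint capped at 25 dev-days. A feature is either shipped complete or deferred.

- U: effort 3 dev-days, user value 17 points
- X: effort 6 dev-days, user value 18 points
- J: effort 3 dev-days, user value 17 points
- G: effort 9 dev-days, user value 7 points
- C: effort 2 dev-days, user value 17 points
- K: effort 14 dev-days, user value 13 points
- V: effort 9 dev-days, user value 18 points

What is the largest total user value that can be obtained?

Allowing fractional choices, the relaxed optimum would be about 88.9, but features are indivisible.
U + X + C + V: effort 3 + 6 + 2 + 9 = 20 ≤ 25, user value 17 + 18 + 17 + 18 = 70.
U + X + J + C + V: effort 3 + 6 + 3 + 2 + 9 = 23 ≤ 25, user value 17 + 18 + 17 + 17 + 18 = 87.
U + X + J + G + C: effort 3 + 6 + 3 + 9 + 2 = 23 ≤ 25, user value 17 + 18 + 17 + 7 + 17 = 76.
Best is U, X, J, C, and V with total user value 87.

87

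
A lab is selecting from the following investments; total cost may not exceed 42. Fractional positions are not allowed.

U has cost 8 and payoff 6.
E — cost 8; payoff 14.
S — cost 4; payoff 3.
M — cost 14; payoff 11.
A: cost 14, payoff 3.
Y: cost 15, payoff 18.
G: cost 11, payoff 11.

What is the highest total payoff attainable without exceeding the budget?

Allowing fractional choices, the relaxed optimum would be about 49.3, but investments are indivisible.
U + E + Y + G: cost 8 + 8 + 15 + 11 = 42 ≤ 42, payoff 6 + 14 + 18 + 11 = 49.
E + S + Y + G: cost 8 + 4 + 15 + 11 = 38 ≤ 42, payoff 14 + 3 + 18 + 11 = 46.
E + S + M + Y: cost 8 + 4 + 14 + 15 = 41 ≤ 42, payoff 14 + 3 + 11 + 18 = 46.
Best is U, E, Y, and G with total payoff 49.

49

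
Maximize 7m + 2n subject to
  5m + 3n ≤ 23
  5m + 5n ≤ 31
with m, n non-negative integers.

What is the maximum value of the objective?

30

(m,n)=(4,1) is feasible, giving 30.
(m,n)=(4,0) is feasible, giving 28.
(m,n)=(3,2) is feasible, giving 25.
No feasible integer point exceeds 30.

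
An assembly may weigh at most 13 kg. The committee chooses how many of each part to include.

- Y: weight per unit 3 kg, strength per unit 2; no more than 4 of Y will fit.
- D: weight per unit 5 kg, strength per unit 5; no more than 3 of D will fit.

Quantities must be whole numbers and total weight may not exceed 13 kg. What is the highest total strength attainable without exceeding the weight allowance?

12

D has the best ratio (5/5); taking only D gives at most 2×5 = 10 (stopped by the weight limit).
Mixing does better — 1×Y and 2×D: weight 13 ≤ 13, strength 1·2 + 2·5 = 12.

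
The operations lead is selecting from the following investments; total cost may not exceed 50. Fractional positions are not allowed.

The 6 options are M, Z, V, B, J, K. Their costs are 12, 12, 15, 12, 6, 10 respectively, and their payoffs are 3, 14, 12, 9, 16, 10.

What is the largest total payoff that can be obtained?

Allowing fractional choices, the relaxed optimum would be about 57.2, but investments are indivisible.
Z + V + J + K: cost 12 + 15 + 6 + 10 = 43 ≤ 50, payoff 14 + 12 + 16 + 10 = 52.
Z + B + J + K: cost 12 + 12 + 6 + 10 = 40 ≤ 50, payoff 14 + 9 + 16 + 10 = 49.
Z + V + B + J: cost 12 + 15 + 12 + 6 = 45 ≤ 50, payoff 14 + 12 + 9 + 16 = 51.
Best is Z, V, J, and K with total payoff 52.

52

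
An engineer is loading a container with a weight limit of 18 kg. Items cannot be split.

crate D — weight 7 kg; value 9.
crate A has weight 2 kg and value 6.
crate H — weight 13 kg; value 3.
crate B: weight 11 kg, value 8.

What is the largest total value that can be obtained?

17

Allowing fractional choices, the relaxed optimum would be about 21.5, but items are indivisible.
crate D + crate B: weight 7 + 11 = 18 ≤ 18, value 9 + 8 = 17.
crate D + crate A: weight 7 + 2 = 9 ≤ 18, value 9 + 6 = 15.
Best is crate D and crate B with total value 17.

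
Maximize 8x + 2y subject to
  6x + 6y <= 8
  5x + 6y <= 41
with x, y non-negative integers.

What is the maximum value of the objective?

8

The continuous relaxation peaks at (1.33, 0) with value 10.67; rounding to a feasible lattice point costs some objective.
(x,y)=(1,0): 6·1+6·0=6≤8, 5·1+6·0=5≤41, objective 8.
(x,y)=(0,1): 6·0+6·1=6≤8, 5·0+6·1=6≤41, objective 2.
Maximum is 8 at (x,y)=(1,0).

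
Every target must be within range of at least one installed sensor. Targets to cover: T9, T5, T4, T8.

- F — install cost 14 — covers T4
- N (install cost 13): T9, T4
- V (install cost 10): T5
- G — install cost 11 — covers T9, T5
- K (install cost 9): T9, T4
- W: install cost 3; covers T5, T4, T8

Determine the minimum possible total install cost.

12

Choose K and W: together they cover T9, T5, T4, T8 — every target.
Total install cost: 9 + 3 = 12.
No cover costs less than 12.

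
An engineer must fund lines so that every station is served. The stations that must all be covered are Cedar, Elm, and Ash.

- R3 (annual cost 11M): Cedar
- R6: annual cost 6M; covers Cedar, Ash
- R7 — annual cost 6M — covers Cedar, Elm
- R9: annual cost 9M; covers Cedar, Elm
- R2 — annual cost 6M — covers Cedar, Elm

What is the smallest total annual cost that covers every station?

12

Choose R6 and R7: together they cover Cedar, Elm, Ash — every station.
Total annual cost: 6 + 6 = 12.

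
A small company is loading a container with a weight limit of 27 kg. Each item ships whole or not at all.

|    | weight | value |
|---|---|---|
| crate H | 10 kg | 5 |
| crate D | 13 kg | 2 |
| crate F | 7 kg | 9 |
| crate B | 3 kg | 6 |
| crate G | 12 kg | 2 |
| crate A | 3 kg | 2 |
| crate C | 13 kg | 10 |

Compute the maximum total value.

27

crate F + crate B + crate C: weight 7 + 3 + 13 = 23 ≤ 27, value 9 + 6 + 10 = 25.
crate F + crate B + crate A + crate C: weight 7 + 3 + 3 + 13 = 26 ≤ 27, value 9 + 6 + 2 + 10 = 27.
crate H + crate F + crate B + crate A: weight 10 + 7 + 3 + 3 = 23 ≤ 27, value 5 + 9 + 6 + 2 = 22.
Best is crate F, crate B, crate A, and crate C with total value 27.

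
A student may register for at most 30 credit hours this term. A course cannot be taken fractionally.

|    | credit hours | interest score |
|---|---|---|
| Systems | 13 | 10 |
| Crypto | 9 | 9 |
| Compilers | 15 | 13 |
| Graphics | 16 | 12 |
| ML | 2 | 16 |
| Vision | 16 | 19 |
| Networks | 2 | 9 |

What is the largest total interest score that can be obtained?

Treat it as a binary knapsack problem.
Crypto + ML + Vision + Networks: credit hours 9 + 2 + 16 + 2 = 29 ≤ 30, interest score 9 + 16 + 19 + 9 = 53.
Crypto + Graphics + ML + Networks: credit hours 9 + 16 + 2 + 2 = 29 ≤ 30, interest score 9 + 12 + 16 + 9 = 46.
Crypto + Compilers + ML + Networks: credit hours 9 + 15 + 2 + 2 = 28 ≤ 30, interest score 9 + 13 + 16 + 9 = 47.
Best is Crypto, ML, Vision, and Networks with total interest score 53.

53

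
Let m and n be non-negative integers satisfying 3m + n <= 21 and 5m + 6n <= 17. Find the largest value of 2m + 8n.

18

Relaxing integrality, the LP optimum is 22.67 at (m,n) = (0, 2.83), which is not an integer point.
(m,n)=(1,2): 3·1+1·2=5≤21, 5·1+6·2=17≤17, objective 18.
(m,n)=(0,2): 3·0+1·2=2≤21, 5·0+6·2=12≤17, objective 16.
(m,n)=(2,1): 3·2+1·1=7≤21, 5·2+6·1=16≤17, objective 12.
(m,n)=(1,1): 3·1+1·1=4≤21, 5·1+6·1=11≤17, objective 10.
Maximum is 18 at (m,n)=(1,2).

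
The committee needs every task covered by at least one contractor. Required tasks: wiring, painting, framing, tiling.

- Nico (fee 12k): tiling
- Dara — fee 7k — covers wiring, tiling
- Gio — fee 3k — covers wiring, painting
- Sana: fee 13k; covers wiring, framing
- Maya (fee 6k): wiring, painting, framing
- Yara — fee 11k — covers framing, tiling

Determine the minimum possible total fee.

The greedy cost-per-new-task heuristic would pick Gio and Yara for 14, but a cheaper cover exists.
Choose Dara and Maya: together they cover wiring, painting, framing, tiling — every task.
Total fee: 7 + 6 = 13.
No cover costs less than 13.

13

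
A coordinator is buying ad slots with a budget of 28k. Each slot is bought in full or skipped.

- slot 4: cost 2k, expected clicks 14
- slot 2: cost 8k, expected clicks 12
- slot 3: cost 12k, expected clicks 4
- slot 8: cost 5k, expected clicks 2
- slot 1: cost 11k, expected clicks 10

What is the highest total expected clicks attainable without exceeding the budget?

slot 4 + slot 2 + slot 8 + slot 1: cost 2 + 8 + 5 + 11 = 26 ≤ 28, expected clicks 14 + 12 + 2 + 10 = 38.
slot 4 + slot 2 + slot 3 + slot 8: cost 2 + 8 + 12 + 5 = 27 ≤ 28, expected clicks 14 + 12 + 4 + 2 = 32.
slot 4 + slot 2 + slot 1: cost 2 + 8 + 11 = 21 ≤ 28, expected clicks 14 + 12 + 10 = 36.
Best is slot 4, slot 2, slot 8, and slot 1 with total expected clicks 38.

38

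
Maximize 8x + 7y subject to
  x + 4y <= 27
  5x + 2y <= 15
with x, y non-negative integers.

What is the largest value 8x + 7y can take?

43

The continuous relaxation peaks at (0.333, 6.67) with value 49.33; rounding to a feasible lattice point costs some objective.
(x,y)=(1,5) is feasible, giving 43.
(x,y)=(0,6) is feasible, giving 42.
Maximum is 43 at (x,y)=(1,5).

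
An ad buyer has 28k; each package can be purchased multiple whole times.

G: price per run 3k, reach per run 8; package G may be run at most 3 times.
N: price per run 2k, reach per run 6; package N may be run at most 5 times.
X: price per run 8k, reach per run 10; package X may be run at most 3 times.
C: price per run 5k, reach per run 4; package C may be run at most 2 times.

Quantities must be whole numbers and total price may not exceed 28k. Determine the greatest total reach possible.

This is a bounded integer knapsack.
3×G, 4×N, and 1×X: price 25 ≤ 28, reach 3·8 + 4·6 + 1·10 = 58.
3×G, 5×N, and 1×X: price 27 ≤ 28, reach 3·8 + 5·6 + 1·10 = 64.
Best is 64.

64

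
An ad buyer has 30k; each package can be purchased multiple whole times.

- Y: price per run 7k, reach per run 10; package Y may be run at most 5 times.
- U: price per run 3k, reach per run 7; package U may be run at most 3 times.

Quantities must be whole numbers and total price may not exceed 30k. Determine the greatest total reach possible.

Take 3×Y and 3×U: price 30 ≤ 30, reach 3·10 + 3·7 = 51.
U has the best ratio (7/3) and is taken to its limit of 3; remaining capacity is filled optimally with the others.

51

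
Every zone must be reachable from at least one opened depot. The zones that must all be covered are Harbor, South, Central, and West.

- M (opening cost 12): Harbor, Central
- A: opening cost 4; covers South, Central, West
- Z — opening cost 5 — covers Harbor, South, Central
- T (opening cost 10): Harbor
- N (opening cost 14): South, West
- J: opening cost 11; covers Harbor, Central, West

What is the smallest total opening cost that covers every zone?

Choose A and Z: together they cover Harbor, South, Central, West — every zone.
Total opening cost: 4 + 5 = 9.

9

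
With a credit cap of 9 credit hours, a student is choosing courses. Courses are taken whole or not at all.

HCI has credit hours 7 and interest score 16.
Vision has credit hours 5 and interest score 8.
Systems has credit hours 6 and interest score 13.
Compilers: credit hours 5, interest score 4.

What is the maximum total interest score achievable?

16

This is an integer program with binary decision variables.
Systems: credit hours 6 ≤ 9, interest score 13.
Vision: credit hours 5 ≤ 9, interest score 8.
HCI: credit hours 7 ≤ 9, interest score 16.
Best is HCI with total interest score 16.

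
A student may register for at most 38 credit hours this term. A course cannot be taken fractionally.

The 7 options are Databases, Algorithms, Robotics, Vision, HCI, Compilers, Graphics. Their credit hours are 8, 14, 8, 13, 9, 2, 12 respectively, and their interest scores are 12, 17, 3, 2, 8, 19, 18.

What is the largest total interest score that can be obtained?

66

Allowing fractional choices, the relaxed optimum would be about 67.8, but courses are indivisible.
Algorithms + HCI + Compilers + Graphics: credit hours 14 + 9 + 2 + 12 = 37 ≤ 38, interest score 17 + 8 + 19 + 18 = 62.
Databases + Algorithms + Compilers + Graphics: credit hours 8 + 14 + 2 + 12 = 36 ≤ 38, interest score 12 + 17 + 19 + 18 = 66.
Best is Databases, Algorithms, Compilers, and Graphics with total interest score 66.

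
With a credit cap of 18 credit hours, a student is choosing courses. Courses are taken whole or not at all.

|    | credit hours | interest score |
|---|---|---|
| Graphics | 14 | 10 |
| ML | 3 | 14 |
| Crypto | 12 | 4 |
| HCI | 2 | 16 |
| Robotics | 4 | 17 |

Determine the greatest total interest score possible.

Take ML, HCI, and Robotics: credit hours 3 + 2 + 4 = 9 ≤ 18, interest score 14 + 16 + 17 = 47.
No other feasible combination does better.

47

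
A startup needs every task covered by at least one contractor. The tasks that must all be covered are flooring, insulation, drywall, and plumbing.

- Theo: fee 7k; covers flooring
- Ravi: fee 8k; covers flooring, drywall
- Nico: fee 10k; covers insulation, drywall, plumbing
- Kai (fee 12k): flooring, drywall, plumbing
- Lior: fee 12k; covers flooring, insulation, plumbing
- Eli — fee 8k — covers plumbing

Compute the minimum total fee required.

This is a weighted set-cover instance.
Choose Theo and Nico: together they cover flooring, insulation, drywall, plumbing — every task.
Total fee: 7 + 10 = 17.

17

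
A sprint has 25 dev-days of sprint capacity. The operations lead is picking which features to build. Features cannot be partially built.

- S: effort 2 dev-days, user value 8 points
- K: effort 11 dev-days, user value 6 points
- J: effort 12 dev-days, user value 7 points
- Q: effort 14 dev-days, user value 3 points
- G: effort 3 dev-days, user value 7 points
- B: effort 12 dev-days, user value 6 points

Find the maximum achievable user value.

Treat it as a binary knapsack problem.
Allowing fractional choices, the relaxed optimum would be about 26.4, but features are indivisible.
S + K + G: effort 2 + 11 + 3 = 16 ≤ 25, user value 8 + 6 + 7 = 21.
S + J + G: effort 2 + 12 + 3 = 17 ≤ 25, user value 8 + 7 + 7 = 22.
S + G + B: effort 2 + 3 + 12 = 17 ≤ 25, user value 8 + 7 + 6 = 21.
Best is S, J, and G with total user value 22.

22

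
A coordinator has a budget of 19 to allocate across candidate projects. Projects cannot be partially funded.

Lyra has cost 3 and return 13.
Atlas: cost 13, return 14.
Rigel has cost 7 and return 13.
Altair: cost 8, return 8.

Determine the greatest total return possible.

34

Lyra + Atlas: cost 3 + 13 = 16 ≤ 19, return 13 + 14 = 27.
Lyra + Rigel + Altair: cost 3 + 7 + 8 = 18 ≤ 19, return 13 + 13 + 8 = 34.
Lyra + Rigel: cost 3 + 7 = 10 ≤ 19, return 13 + 13 = 26.
Best is Lyra, Rigel, and Altair with total return 34.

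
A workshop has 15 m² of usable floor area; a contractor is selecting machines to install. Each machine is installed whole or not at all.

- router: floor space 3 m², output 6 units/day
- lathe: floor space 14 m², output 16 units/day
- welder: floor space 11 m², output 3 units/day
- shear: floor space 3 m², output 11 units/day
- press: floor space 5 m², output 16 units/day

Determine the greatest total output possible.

Take router, shear, and press: floor space 3 + 3 + 5 = 11 ≤ 15, output 6 + 11 + 16 = 33.
No other feasible combination does better.

33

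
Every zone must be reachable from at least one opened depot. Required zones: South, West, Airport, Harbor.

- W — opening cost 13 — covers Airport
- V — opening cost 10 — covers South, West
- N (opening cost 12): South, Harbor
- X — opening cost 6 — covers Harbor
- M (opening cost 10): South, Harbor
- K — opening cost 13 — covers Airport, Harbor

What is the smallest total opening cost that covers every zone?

23

This is an integer covering problem.
The greedy cost-per-new-zone heuristic would pick V, X, and W for 29, but a cheaper cover exists.
Choose V and K: together they cover South, West, Airport, Harbor — every zone.
Total opening cost: 10 + 13 = 23.
No cover costs less than 23.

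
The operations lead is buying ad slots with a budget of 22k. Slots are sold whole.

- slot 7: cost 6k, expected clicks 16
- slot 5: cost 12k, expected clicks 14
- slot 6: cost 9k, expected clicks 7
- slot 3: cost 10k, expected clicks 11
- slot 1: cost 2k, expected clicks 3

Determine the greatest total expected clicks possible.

33

This is an integer program with binary decision variables.
Allowing fractional choices, the relaxed optimum would be about 35.2, but ad slots are indivisible.
slot 7 + slot 5: cost 6 + 12 = 18 ≤ 22, expected clicks 16 + 14 = 30.
slot 7 + slot 5 + slot 1: cost 6 + 12 + 2 = 20 ≤ 22, expected clicks 16 + 14 + 3 = 33.
Best is slot 7, slot 5, and slot 1 with total expected clicks 33.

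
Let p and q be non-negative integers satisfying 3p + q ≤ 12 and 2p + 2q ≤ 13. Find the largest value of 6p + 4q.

30

(p,q)=(3,3): 3·3+1·3=12≤12, 2·3+2·3=12≤13, objective 30.
(p,q)=(2,4): 3·2+1·4=10≤12, 2·2+2·4=12≤13, objective 28.
Maximum is 30 at (p,q)=(3,3).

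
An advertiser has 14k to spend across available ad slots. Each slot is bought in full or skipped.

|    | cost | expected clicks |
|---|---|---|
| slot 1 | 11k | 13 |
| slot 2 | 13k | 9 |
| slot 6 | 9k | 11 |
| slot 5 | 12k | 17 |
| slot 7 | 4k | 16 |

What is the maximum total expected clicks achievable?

27

Take slot 6 and slot 7: cost 9 + 4 = 13 ≤ 14, expected clicks 11 + 16 = 27.
No other feasible combination does better.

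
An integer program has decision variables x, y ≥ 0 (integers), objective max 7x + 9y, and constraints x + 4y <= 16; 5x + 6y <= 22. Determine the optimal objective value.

Relaxing integrality, the LP optimum is 33.00 at (x,y) = (0, 3.67), which is not an integer point.
(x,y)=(2,2) is feasible, giving 32.
(x,y)=(3,1) is feasible, giving 30.
(x,y)=(0,3) is feasible, giving 27.
(x,y)=(1,2) is feasible, giving 25.
Maximum is 32 at (x,y)=(2,2).

32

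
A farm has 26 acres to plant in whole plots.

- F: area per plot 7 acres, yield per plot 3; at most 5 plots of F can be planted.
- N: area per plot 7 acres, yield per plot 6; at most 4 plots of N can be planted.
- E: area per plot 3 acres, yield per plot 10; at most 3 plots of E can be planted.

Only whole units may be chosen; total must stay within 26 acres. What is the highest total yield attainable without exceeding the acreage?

42

This is a bounded integer knapsack.
Take 2×N and 3×E: area 23 ≤ 26, yield 2·6 + 3·10 = 42.
E has the best ratio (10/3) and is taken to its limit of 3; remaining capacity is filled optimally with the others.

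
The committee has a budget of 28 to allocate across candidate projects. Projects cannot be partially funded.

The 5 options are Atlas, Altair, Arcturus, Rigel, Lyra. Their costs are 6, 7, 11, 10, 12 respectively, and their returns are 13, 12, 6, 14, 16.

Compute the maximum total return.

Allowing fractional choices, the relaxed optimum would be about 45.7, but projects are indivisible.
Atlas + Altair + Rigel: cost 6 + 7 + 10 = 23 ≤ 28, return 13 + 12 + 14 = 39.
Atlas + Altair + Lyra: cost 6 + 7 + 12 = 25 ≤ 28, return 13 + 12 + 16 = 41.
Atlas + Rigel + Lyra: cost 6 + 10 + 12 = 28 ≤ 28, return 13 + 14 + 16 = 43.
Best is Atlas, Rigel, and Lyra with total return 43.

43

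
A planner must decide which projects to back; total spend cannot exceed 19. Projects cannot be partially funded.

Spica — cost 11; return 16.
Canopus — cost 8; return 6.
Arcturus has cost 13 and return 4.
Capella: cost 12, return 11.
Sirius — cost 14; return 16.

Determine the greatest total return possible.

22

Spica: cost 11 ≤ 19, return 16.
Spica + Canopus: cost 11 + 8 = 19 ≤ 19, return 16 + 6 = 22.
Best is Spica and Canopus with total return 22.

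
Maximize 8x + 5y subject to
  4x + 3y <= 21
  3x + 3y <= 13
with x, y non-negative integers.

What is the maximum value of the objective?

(x,y)=(4,0): 4·4+3·0=16≤21, 3·4+3·0=12≤13, objective 32.
(x,y)=(3,1): 4·3+3·1=15≤21, 3·3+3·1=12≤13, objective 29.
(x,y)=(3,0): 4·3+3·0=12≤21, 3·3+3·0=9≤13, objective 24.
The best lattice point is (4,0), giving 32.

32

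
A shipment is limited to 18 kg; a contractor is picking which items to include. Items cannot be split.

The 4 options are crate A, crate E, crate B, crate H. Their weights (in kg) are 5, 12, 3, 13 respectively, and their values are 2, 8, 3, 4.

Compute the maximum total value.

11

Treat it as a binary knapsack problem.
Take crate E and crate B: weight 12 + 3 = 15 ≤ 18, value 8 + 3 = 11.
No other feasible combination does better.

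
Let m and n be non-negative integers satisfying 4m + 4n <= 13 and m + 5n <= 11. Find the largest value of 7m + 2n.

(m,n)=(3,0): 4·3+4·0=12≤13, 1·3+5·0=3≤11, objective 21.
(m,n)=(2,1): 4·2+4·1=12≤13, 1·2+5·1=7≤11, objective 16.
(m,n)=(2,0): 4·2+4·0=8≤13, 1·2+5·0=2≤11, objective 14.
No feasible integer point exceeds 21.

21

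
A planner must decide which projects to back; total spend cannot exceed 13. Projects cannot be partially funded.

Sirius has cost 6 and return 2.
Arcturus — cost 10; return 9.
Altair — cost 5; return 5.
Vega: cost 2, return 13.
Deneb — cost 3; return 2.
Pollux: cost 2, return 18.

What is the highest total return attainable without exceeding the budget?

This is an integer program with binary decision variables.
Altair + Vega + Pollux: cost 5 + 2 + 2 = 9 ≤ 13, return 5 + 13 + 18 = 36.
Altair + Vega + Deneb + Pollux: cost 5 + 2 + 3 + 2 = 12 ≤ 13, return 5 + 13 + 2 + 18 = 38.
Best is Altair, Vega, Deneb, and Pollux with total return 38.

38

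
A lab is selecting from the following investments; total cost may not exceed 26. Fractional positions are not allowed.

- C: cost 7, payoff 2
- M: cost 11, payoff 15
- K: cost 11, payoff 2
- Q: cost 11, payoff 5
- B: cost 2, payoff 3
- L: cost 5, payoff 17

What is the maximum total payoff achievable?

Take C, M, B, and L: cost 7 + 11 + 2 + 5 = 25 ≤ 26, payoff 2 + 15 + 3 + 17 = 37.
No other feasible combination does better.

37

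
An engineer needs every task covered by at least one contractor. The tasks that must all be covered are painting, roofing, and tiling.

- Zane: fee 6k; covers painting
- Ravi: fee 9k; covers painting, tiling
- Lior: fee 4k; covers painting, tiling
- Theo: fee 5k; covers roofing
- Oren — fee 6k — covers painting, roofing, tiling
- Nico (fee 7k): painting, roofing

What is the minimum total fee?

6

Oren alone covers painting, roofing, tiling — every task.
Total fee: 6.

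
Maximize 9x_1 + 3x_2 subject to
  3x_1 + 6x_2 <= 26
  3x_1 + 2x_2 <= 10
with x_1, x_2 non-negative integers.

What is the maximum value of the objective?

27

The continuous relaxation peaks at (3.33, 0) with value 30.00; rounding to a feasible lattice point costs some objective.
(x_1,x_2)=(3,0): 3·3+6·0=9≤26, 3·3+2·0=9≤10, objective 27.
(x_1,x_2)=(2,1): 3·2+6·1=12≤26, 3·2+2·1=8≤10, objective 21.
(x_1,x_2)=(2,0): 3·2+6·0=6≤26, 3·2+2·0=6≤10, objective 18.
The best lattice point is (3,0), giving 27.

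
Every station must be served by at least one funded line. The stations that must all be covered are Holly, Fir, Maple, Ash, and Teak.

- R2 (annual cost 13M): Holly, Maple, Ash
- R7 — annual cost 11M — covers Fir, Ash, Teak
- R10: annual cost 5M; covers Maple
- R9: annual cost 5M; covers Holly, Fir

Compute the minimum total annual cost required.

Choose R7, R10, and R9: together they cover Holly, Fir, Maple, Ash, Teak — every station.
Total annual cost: 11 + 5 + 5 = 21.
No cover costs less than 21.

21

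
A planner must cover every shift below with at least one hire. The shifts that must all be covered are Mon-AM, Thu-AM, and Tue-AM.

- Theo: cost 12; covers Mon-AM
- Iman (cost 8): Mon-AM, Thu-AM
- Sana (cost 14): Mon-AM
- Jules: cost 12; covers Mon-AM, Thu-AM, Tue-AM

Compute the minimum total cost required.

12

This is an integer covering problem.
The greedy cost-per-new-shift heuristic would pick Iman and Jules for 20, but a cheaper cover exists.
Jules alone covers Mon-AM, Thu-AM, Tue-AM — every shift.
Total cost: 12.
No cover costs less than 12.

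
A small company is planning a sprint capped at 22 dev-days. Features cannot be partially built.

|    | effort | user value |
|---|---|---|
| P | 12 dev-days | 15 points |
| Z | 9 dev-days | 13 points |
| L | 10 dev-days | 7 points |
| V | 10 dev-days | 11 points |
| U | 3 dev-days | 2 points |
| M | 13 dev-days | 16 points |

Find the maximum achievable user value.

29

Treat it as a binary knapsack problem.
Allowing fractional choices, the relaxed optimum would be about 29.2, but features are indivisible.
P + Z: effort 12 + 9 = 21 ≤ 22, user value 15 + 13 = 28.
Z + M: effort 9 + 13 = 22 ≤ 22, user value 13 + 16 = 29.
P + V: effort 12 + 10 = 22 ≤ 22, user value 15 + 11 = 26.
Best is Z and M with total user value 29.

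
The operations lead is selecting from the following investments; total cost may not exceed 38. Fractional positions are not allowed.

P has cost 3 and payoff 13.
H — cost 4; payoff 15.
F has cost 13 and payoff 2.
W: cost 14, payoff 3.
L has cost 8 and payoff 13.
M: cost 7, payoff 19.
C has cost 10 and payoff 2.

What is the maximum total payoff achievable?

63

P + H + L + M + C: cost 3 + 4 + 8 + 7 + 10 = 32 ≤ 38, payoff 13 + 15 + 13 + 19 + 2 = 62.
P + H + W + L + M: cost 3 + 4 + 14 + 8 + 7 = 36 ≤ 38, payoff 13 + 15 + 3 + 13 + 19 = 63.
P + H + F + L + M: cost 3 + 4 + 13 + 8 + 7 = 35 ≤ 38, payoff 13 + 15 + 2 + 13 + 19 = 62.
Best is P, H, W, L, and M with total payoff 63.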